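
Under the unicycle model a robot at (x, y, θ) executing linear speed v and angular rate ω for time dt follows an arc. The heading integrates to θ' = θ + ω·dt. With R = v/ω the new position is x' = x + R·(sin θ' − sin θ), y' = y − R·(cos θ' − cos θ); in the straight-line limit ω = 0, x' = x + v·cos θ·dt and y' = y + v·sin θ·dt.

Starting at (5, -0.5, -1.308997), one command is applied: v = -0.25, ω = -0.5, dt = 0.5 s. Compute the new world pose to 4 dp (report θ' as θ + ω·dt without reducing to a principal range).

θ' = -1.3090 + -0.5·0.5 = -1.5590
R = v/ω = -0.25/-0.5 = 0.5000
x' = 5 + 0.5000·(sin -1.5590 − sin -1.3090) = 4.9830
y' = -0.5 − 0.5000·(cos -1.5590 − cos -1.3090) = -0.3765

(4.9830, -0.3765, -1.5590)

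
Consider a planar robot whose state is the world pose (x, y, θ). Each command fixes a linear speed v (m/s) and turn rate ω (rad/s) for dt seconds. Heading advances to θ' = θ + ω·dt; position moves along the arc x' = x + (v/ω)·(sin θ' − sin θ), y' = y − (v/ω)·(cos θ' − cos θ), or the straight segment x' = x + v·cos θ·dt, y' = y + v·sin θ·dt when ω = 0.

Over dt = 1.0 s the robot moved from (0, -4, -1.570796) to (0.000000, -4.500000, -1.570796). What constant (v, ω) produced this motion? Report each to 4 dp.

v = 0.5000, ω = 0.0000

Δθ = -1.570796 − -1.570796 = 0.000000
ω = Δθ/dt = 0.000000/1.0 = 0.0000
ω = 0 → v = (Δx·cos θ + Δy·sin θ)/dt = 0.5000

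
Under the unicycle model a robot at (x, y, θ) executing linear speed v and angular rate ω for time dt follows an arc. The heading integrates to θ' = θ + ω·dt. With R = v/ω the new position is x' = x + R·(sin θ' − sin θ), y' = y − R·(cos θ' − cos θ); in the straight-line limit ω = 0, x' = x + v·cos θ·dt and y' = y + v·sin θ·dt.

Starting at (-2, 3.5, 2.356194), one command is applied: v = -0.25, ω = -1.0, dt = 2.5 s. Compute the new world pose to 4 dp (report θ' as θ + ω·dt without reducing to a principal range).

θ' = 2.3562 + -1.0·2.5 = -0.1438
R = v/ω = -0.25/-1.0 = 0.2500
x' = -2 + 0.2500·(sin -0.1438 − sin 2.3562) = -2.2126
y' = 3.5 − 0.2500·(cos -0.1438 − cos 2.3562) = 3.0758

(-2.2126, 3.0758, -0.1438)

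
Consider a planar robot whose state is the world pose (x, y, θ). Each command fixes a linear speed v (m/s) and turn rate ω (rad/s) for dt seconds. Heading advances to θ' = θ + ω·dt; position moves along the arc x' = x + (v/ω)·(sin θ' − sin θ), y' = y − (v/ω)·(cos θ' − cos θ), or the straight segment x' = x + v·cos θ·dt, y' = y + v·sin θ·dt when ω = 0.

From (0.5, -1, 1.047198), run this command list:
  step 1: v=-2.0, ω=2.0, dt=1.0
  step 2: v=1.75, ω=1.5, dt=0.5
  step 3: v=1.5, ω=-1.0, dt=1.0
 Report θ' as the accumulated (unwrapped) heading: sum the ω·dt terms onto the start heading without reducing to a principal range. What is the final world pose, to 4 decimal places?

step 1: θ'=3.0472 (R=-1.0000) → pose (1.2718, -2.4955, 3.0472)
step 2: θ'=3.7972 (R=1.1667) → pose (0.4506, -2.7322, 3.7972)
step 3: θ'=2.7972 (R=-1.5000) → pose (-0.9703, -2.9551, 2.7972)

(-0.9703, -2.9551, 2.7972)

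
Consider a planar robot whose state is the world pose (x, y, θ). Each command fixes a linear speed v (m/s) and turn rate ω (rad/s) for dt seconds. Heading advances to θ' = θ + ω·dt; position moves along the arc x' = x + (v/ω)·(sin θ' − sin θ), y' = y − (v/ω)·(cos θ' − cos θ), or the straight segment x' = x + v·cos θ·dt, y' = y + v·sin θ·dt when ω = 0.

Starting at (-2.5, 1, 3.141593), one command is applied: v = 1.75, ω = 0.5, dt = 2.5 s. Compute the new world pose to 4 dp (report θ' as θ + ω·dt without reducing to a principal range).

(-5.8214, -1.3964, 4.3916)

θ' = 3.1416 + 0.5·2.5 = 4.3916
R = v/ω = 1.75/0.5 = 3.5000
x' = -2.5 + 3.5000·(sin 4.3916 − sin 3.1416) = -5.8214
y' = 1 − 3.5000·(cos 4.3916 − cos 3.1416) = -1.3964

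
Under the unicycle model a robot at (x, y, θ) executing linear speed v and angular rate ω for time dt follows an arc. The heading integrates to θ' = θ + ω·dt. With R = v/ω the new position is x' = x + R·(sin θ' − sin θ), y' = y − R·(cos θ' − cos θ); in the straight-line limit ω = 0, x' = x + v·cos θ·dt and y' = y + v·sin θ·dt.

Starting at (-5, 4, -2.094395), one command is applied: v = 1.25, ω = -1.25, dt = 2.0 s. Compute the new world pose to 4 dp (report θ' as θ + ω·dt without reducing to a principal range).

θ' = -2.0944 + -1.25·2.0 = -4.5944
R = v/ω = 1.25/-1.25 = -1.0000
x' = -5 + -1.0000·(sin -4.5944 − sin -2.0944) = -6.8591
y' = 4 − -1.0000·(cos -4.5944 − cos -2.0944) = 4.3823

(-6.8591, 4.3823, -4.5944)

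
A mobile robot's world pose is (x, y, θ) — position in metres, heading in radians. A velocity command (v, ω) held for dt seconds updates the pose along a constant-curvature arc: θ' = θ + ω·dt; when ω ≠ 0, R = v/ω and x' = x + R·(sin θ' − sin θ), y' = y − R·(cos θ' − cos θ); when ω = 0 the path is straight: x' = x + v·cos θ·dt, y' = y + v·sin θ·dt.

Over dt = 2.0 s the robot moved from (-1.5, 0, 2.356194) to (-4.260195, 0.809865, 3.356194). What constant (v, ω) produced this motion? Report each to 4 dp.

v = 1.5000, ω = 0.5000

Δθ = 3.356194 − 2.356194 = 1.000000
ω = Δθ/dt = 1.000000/2.0 = 0.5000
R = Δx/(sin θ' − sin θ) = 3.0000
v = R·ω = 3.0000·0.5000 = 1.5000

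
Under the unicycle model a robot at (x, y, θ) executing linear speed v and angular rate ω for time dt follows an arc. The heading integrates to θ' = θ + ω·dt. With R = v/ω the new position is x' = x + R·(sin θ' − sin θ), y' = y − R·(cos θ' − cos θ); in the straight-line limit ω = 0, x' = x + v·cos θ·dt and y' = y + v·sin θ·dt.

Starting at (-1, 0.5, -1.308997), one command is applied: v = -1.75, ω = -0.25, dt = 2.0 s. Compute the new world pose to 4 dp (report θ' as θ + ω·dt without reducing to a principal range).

θ' = -1.3090 + -0.25·2.0 = -1.8090
R = v/ω = -1.75/-0.25 = 7.0000
x' = -1 + 7.0000·(sin -1.8090 − sin -1.3090) = -1.0409
y' = 0.5 − 7.0000·(cos -1.8090 − cos -1.3090) = 3.9634

(-1.0409, 3.9634, -1.8090)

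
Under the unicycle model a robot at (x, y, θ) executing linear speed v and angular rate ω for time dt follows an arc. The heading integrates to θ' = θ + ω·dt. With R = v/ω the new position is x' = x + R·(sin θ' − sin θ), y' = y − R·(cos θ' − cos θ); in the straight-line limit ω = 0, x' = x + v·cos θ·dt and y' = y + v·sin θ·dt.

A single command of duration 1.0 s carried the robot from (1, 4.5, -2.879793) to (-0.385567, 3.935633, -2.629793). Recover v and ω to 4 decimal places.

v = 1.5000, ω = 0.2500

Δθ = -2.629793 − -2.879793 = 0.250000
ω = Δθ/dt = 0.250000/1.0 = 0.2500
R = Δx/(sin θ' − sin θ) = 6.0000
v = R·ω = 6.0000·0.2500 = 1.5000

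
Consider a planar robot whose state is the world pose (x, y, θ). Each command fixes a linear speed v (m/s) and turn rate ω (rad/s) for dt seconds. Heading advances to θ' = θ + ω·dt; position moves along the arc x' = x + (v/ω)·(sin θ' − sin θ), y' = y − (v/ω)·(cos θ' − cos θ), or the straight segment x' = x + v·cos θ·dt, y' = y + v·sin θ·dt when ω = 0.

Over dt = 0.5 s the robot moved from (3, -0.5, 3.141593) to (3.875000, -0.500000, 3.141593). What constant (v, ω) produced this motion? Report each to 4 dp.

Δθ = 3.141593 − 3.141593 = 0.000000
ω = Δθ/dt = 0.000000/0.5 = 0.0000
ω = 0 → v = (Δx·cos θ + Δy·sin θ)/dt = -1.7500

v = -1.7500, ω = 0.0000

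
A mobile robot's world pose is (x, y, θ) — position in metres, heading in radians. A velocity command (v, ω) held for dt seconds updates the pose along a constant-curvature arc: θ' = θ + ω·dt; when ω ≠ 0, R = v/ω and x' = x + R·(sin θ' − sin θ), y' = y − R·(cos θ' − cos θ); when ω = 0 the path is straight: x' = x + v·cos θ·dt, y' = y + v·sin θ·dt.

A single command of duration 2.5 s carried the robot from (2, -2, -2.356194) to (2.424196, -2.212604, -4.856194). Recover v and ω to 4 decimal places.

v = -0.2500, ω = -1.0000

Δθ = -4.856194 − -2.356194 = -2.500000
ω = Δθ/dt = -2.500000/2.5 = -1.0000
R = Δx/(sin θ' − sin θ) = 0.2500
v = R·ω = 0.2500·-1.0000 = -0.2500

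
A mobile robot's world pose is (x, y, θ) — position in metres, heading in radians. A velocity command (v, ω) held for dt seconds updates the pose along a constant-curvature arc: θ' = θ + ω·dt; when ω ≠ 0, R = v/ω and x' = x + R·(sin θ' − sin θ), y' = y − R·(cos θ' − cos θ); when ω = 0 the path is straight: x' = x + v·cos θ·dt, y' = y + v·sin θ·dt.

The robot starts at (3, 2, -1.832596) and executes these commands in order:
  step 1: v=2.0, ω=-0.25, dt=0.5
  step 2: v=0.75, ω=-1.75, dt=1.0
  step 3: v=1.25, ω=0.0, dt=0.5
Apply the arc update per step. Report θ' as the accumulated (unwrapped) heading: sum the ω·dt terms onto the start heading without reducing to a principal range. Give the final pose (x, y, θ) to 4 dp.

(1.5273, 1.1878, -3.7076)

step 1: θ'=-1.9576 (R=-8.0000) → pose (2.6816, 1.0527, -1.9576)
step 2: θ'=-3.7076 (R=-0.4286) → pose (2.0548, 0.8527, -3.7076)
step 3: θ'=-3.7076 (straight) → pose (1.5273, 1.1878, -3.7076)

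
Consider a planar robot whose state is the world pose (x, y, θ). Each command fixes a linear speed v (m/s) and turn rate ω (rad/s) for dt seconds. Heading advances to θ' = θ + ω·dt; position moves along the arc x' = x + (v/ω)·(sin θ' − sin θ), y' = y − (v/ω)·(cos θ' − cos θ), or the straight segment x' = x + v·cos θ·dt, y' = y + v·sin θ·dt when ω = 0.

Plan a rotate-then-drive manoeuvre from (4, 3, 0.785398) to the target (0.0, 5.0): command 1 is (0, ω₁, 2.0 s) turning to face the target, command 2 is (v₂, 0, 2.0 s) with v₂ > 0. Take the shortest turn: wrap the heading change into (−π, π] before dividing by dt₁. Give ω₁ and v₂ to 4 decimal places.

ω₁ = 0.9463, v₂ = 2.2361

heading to target = atan2(5−3, 0−4) = 2.6779
Δθ = wrap(2.6779 − 0.7854) = 1.8925; ω₁ = Δθ/dt₁ = 0.9463
distance = √((0−4)² + (5−3)²) = 4.4721; v₂ = distance/dt₂ = 2.2361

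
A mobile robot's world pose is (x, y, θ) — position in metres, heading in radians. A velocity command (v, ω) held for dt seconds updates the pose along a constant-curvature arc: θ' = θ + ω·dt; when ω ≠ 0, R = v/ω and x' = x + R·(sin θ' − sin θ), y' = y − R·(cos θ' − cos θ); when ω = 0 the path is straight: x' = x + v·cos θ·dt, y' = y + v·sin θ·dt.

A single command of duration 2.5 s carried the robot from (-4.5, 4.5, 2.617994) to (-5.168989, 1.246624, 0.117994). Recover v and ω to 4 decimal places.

Δθ = 0.117994 − 2.617994 = -2.500000
ω = Δθ/dt = -2.500000/2.5 = -1.0000
R = −Δy/(cos θ' − cos θ) = 1.7500
v = R·ω = 1.7500·-1.0000 = -1.7500

v = -1.7500, ω = -1.0000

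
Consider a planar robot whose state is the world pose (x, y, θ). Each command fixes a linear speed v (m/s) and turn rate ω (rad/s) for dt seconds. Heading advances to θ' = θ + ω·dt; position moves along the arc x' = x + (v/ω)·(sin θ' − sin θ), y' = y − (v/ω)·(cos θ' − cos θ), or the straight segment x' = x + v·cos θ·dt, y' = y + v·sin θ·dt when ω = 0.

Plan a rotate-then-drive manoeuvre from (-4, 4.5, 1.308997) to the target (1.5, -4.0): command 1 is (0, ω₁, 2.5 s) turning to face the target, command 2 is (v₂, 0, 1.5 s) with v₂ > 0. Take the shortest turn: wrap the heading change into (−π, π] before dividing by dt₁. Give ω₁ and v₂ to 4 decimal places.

heading to target = atan2(-4−4.5, 1.5−-4) = -0.9965
Δθ = wrap(-0.9965 − 1.3090) = -2.3055; ω₁ = Δθ/dt₁ = -0.9222
distance = √((1.5−-4)² + (-4−4.5)²) = 10.1242; v₂ = distance/dt₂ = 6.7495

ω₁ = -0.9222, v₂ = 6.7495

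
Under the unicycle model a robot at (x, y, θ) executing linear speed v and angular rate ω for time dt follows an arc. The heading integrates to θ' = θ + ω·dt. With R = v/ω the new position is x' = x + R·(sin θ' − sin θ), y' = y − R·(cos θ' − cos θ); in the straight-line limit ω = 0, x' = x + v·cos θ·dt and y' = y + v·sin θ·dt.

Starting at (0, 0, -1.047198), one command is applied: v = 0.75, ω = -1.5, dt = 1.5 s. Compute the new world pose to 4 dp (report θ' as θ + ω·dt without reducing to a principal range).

(-0.5105, -0.7440, -3.2972)

θ' = -1.0472 + -1.5·1.5 = -3.2972
R = v/ω = 0.75/-1.5 = -0.5000
x' = 0 + -0.5000·(sin -3.2972 − sin -1.0472) = -0.5105
y' = 0 − -0.5000·(cos -3.2972 − cos -1.0472) = -0.7440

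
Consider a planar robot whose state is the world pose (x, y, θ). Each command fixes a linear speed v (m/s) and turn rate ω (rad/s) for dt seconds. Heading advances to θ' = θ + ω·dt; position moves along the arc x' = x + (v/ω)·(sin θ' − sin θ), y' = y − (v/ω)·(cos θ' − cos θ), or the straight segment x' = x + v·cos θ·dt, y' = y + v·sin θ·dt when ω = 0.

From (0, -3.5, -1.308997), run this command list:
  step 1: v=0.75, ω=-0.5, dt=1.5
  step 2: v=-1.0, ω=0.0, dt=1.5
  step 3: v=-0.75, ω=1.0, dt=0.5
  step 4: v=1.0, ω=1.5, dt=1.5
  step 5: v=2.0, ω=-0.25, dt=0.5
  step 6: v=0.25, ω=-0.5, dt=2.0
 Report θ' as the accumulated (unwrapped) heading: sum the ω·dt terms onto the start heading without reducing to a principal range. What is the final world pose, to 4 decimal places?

(3.0453, -2.7931, -0.4340)

step 1: θ'=-2.0590 (R=-1.5000) → pose (-0.1241, -4.5918, -2.0590)
step 2: θ'=-2.0590 (straight) → pose (0.5794, -3.2670, -2.0590)
step 3: θ'=-1.5590 (R=-0.7500) → pose (0.6670, -2.9064, -1.5590)
step 4: θ'=0.6910 (R=0.6667) → pose (1.7585, -3.4123, 0.6910)
step 5: θ'=0.5660 (R=-8.0000) → pose (2.5669, -2.8247, 0.5660)
step 6: θ'=-0.4340 (R=-0.5000) → pose (3.0453, -2.7931, -0.4340)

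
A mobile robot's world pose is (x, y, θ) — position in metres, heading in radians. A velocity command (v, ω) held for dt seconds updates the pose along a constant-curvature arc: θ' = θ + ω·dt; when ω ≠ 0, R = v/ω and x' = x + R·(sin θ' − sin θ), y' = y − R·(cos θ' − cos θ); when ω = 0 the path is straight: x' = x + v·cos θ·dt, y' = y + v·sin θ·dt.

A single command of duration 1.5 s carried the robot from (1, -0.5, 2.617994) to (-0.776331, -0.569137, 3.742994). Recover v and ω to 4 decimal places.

v = 1.2500, ω = 0.7500

Δθ = 3.742994 − 2.617994 = 1.125000
ω = Δθ/dt = 1.125000/1.5 = 0.7500
R = Δx/(sin θ' − sin θ) = 1.6667
v = R·ω = 1.6667·0.7500 = 1.2500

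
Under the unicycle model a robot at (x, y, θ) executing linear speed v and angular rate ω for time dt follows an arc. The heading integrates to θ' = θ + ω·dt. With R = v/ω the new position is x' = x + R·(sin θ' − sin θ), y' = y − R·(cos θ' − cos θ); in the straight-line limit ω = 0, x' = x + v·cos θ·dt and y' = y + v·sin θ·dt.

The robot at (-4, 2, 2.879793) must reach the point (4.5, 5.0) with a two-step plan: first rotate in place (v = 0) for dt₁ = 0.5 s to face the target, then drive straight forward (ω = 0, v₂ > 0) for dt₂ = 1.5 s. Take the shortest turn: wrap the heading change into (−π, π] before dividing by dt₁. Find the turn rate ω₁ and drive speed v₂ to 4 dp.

heading to target = atan2(5−2, 4.5−-4) = 0.3393
Δθ = wrap(0.3393 − 2.8798) = -2.5405; ω₁ = Δθ/dt₁ = -5.0810
distance = √((4.5−-4)² + (5−2)²) = 9.0139; v₂ = distance/dt₂ = 6.0093

ω₁ = -5.0810, v₂ = 6.0093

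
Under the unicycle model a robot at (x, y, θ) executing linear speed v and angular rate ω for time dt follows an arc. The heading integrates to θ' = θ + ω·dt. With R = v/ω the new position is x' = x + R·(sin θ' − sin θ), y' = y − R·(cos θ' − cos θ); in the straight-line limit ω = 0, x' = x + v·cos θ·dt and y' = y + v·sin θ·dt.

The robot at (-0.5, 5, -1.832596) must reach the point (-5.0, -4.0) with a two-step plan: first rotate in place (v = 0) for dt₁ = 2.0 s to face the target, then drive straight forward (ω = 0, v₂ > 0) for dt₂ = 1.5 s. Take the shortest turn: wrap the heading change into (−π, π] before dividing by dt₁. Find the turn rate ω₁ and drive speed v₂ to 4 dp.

ω₁ = -0.1009, v₂ = 6.7082

heading to target = atan2(-4−5, -5−-0.5) = -2.0344
Δθ = wrap(-2.0344 − -1.8326) = -0.2018; ω₁ = Δθ/dt₁ = -0.1009
distance = √((-5−-0.5)² + (-4−5)²) = 10.0623; v₂ = distance/dt₂ = 6.7082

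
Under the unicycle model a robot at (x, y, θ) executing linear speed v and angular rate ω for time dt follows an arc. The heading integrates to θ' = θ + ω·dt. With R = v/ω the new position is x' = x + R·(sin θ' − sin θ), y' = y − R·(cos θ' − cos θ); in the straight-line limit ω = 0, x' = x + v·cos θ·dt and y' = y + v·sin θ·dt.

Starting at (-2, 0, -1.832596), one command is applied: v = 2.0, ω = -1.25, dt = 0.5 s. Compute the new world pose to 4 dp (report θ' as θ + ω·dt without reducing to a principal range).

(-2.5344, -0.8260, -2.4576)

θ' = -1.8326 + -1.25·0.5 = -2.4576
R = v/ω = 2.0/-1.25 = -1.6000
x' = -2 + -1.6000·(sin -2.4576 − sin -1.8326) = -2.5344
y' = 0 − -1.6000·(cos -2.4576 − cos -1.8326) = -0.8260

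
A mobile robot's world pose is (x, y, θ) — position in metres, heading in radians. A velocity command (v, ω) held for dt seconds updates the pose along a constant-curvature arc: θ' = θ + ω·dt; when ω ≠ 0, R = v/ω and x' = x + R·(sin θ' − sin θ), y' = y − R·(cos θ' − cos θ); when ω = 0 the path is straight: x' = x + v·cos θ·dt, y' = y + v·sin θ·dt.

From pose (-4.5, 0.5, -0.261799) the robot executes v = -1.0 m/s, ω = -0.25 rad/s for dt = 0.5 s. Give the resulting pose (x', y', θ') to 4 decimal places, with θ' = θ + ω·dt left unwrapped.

θ' = -0.2618 + -0.25·0.5 = -0.3868
R = v/ω = -1.0/-0.25 = 4.0000
x' = -4.5 + 4.0000·(sin -0.3868 − sin -0.2618) = -4.9736
y' = 0.5 − 4.0000·(cos -0.3868 − cos -0.2618) = 0.6592

(-4.9736, 0.6592, -0.3868)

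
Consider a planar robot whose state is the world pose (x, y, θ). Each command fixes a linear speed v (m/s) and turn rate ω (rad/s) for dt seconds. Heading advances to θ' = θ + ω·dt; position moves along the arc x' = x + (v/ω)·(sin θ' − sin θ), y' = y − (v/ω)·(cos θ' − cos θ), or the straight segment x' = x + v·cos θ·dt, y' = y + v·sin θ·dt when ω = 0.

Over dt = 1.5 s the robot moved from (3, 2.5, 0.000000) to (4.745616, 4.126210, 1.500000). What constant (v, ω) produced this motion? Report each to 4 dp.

Δθ = 1.500000 − 0.000000 = 1.500000
ω = Δθ/dt = 1.500000/1.5 = 1.0000
R = Δx/(sin θ' − sin θ) = 1.7500
v = R·ω = 1.7500·1.0000 = 1.7500

v = 1.7500, ω = 1.0000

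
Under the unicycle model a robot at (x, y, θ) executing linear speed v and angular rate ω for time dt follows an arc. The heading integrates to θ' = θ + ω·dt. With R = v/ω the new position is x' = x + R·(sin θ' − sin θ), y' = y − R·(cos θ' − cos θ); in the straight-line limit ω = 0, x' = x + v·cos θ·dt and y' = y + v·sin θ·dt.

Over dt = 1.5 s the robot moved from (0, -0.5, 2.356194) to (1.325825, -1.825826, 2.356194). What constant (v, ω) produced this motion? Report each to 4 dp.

v = -1.2500, ω = 0.0000

Δθ = 2.356194 − 2.356194 = 0.000000
ω = Δθ/dt = 0.000000/1.5 = 0.0000
ω = 0 → v = (Δx·cos θ + Δy·sin θ)/dt = -1.2500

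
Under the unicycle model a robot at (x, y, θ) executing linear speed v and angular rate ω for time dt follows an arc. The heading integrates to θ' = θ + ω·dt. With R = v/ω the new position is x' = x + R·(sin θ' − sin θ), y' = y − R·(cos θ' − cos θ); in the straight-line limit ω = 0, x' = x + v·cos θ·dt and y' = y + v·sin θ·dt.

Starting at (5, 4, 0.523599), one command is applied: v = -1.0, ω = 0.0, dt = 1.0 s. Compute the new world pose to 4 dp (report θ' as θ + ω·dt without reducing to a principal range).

θ' = 0.5236 + 0.0·1.0 = 0.5236
ω = 0 → straight: x' = 5 + -1.0·cos(0.5236)·1.0 = 4.1340
y' = 4 + -1.0·sin(0.5236)·1.0 = 3.5000

(4.1340, 3.5000, 0.5236)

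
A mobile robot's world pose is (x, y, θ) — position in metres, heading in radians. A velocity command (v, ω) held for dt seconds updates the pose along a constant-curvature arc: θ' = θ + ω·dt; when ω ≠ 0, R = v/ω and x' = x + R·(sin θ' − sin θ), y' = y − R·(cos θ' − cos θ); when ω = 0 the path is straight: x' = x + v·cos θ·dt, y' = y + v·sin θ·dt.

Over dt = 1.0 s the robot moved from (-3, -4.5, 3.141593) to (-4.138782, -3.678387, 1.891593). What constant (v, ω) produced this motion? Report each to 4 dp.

Δθ = 1.891593 − 3.141593 = -1.250000
ω = Δθ/dt = -1.250000/1.0 = -1.2500
R = Δx/(sin θ' − sin θ) = -1.2000
v = R·ω = -1.2000·-1.2500 = 1.5000

v = 1.5000, ω = -1.2500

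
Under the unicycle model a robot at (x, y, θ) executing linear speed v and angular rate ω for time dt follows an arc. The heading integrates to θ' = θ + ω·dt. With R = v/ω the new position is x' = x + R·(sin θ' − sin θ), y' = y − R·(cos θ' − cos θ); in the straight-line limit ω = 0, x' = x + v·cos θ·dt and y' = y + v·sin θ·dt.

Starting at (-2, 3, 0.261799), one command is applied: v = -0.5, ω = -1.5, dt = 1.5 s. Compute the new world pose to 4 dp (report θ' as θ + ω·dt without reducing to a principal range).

(-2.3910, 3.4571, -1.9882)

θ' = 0.2618 + -1.5·1.5 = -1.9882
R = v/ω = -0.5/-1.5 = 0.3333
x' = -2 + 0.3333·(sin -1.9882 − sin 0.2618) = -2.3910
y' = 3 − 0.3333·(cos -1.9882 − cos 0.2618) = 3.4571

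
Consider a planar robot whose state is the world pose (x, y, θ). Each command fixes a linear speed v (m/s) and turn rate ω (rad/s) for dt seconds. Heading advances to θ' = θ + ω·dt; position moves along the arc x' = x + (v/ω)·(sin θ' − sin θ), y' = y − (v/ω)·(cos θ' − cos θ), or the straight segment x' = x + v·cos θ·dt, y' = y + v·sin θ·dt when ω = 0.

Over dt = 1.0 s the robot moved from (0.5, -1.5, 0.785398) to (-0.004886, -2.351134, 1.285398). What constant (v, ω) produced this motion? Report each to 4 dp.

v = -1.0000, ω = 0.5000

Δθ = 1.285398 − 0.785398 = 0.500000
ω = Δθ/dt = 0.500000/1.0 = 0.5000
R = −Δy/(cos θ' − cos θ) = -2.0000
v = R·ω = -2.0000·0.5000 = -1.0000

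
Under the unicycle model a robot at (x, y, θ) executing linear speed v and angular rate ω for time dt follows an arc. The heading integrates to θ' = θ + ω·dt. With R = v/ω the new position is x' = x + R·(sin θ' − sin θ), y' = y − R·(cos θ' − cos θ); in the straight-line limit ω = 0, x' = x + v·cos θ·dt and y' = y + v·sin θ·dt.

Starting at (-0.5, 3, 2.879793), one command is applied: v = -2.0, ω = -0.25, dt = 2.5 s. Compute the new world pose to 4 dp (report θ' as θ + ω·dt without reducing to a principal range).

(3.6299, 0.3278, 2.2548)

θ' = 2.8798 + -0.25·2.5 = 2.2548
R = v/ω = -2.0/-0.25 = 8.0000
x' = -0.5 + 8.0000·(sin 2.2548 − sin 2.8798) = 3.6299
y' = 3 − 8.0000·(cos 2.2548 − cos 2.8798) = 0.3278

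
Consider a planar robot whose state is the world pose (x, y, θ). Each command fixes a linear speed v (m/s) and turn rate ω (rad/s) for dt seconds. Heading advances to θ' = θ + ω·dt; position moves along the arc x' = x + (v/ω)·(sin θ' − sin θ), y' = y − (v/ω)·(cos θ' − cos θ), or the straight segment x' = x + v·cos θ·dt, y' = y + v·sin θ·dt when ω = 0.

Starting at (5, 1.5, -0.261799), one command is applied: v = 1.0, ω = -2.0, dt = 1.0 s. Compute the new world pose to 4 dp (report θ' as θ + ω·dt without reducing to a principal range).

(5.2559, 0.6984, -2.2618)

θ' = -0.2618 + -2.0·1.0 = -2.2618
R = v/ω = 1.0/-2.0 = -0.5000
x' = 5 + -0.5000·(sin -2.2618 − sin -0.2618) = 5.2559
y' = 1.5 − -0.5000·(cos -2.2618 − cos -0.2618) = 0.6984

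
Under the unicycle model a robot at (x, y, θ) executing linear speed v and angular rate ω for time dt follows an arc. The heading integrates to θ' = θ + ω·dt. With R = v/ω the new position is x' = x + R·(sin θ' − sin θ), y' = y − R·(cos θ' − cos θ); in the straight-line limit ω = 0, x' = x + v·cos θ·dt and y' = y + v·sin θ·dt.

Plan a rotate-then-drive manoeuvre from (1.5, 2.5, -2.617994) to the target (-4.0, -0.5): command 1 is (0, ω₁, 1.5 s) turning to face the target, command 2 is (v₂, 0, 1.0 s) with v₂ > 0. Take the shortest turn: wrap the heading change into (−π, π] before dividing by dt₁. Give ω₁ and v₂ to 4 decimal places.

heading to target = atan2(-0.5−2.5, -4−1.5) = -2.6422
Δθ = wrap(-2.6422 − -2.6180) = -0.0243; ω₁ = Δθ/dt₁ = -0.0162
distance = √((-4−1.5)² + (-0.5−2.5)²) = 6.2650; v₂ = distance/dt₂ = 6.2650

ω₁ = -0.0162, v₂ = 6.2650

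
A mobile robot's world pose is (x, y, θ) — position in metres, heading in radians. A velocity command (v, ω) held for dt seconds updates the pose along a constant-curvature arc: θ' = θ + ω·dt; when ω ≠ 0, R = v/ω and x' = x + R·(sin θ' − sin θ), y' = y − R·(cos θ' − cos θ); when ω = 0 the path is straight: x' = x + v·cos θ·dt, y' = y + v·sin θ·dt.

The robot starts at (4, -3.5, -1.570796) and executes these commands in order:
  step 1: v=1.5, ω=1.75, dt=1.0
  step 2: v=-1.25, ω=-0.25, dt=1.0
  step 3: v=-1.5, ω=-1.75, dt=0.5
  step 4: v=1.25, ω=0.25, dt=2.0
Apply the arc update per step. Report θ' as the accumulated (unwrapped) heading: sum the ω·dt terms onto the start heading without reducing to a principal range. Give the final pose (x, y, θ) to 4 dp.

(5.0295, -5.6433, -0.4458)

step 1: θ'=0.1792 (R=0.8571) → pose (5.0099, -4.3434, 0.1792)
step 2: θ'=-0.0708 (R=5.0000) → pose (3.7650, -4.4110, -0.0708)
step 3: θ'=-0.9458 (R=0.8571) → pose (3.1305, -4.0575, -0.9458)
step 4: θ'=-0.4458 (R=5.0000) → pose (5.0295, -5.6433, -0.4458)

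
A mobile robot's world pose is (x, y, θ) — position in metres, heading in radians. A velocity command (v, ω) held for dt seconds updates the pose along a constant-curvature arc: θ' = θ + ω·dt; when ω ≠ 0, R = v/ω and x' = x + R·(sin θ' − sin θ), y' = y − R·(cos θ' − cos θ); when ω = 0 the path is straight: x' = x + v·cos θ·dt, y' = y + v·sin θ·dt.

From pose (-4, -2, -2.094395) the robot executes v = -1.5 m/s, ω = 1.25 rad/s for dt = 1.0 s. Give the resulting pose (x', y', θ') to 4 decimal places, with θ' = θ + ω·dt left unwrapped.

θ' = -2.0944 + 1.25·1.0 = -0.8444
R = v/ω = -1.5/1.25 = -1.2000
x' = -4 + -1.2000·(sin -0.8444 − sin -2.0944) = -4.1421
y' = -2 − -1.2000·(cos -0.8444 − cos -2.0944) = -0.6030

(-4.1421, -0.6030, -0.8444)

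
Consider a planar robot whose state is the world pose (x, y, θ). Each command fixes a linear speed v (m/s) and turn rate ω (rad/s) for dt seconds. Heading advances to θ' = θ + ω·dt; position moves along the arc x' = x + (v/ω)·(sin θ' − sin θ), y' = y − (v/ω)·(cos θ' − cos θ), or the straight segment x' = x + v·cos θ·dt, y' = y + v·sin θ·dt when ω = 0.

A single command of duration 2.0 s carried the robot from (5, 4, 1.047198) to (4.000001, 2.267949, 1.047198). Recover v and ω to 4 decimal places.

v = -1.0000, ω = 0.0000

Δθ = 1.047198 − 1.047198 = 0.000000
ω = Δθ/dt = 0.000000/2.0 = 0.0000
ω = 0 → v = (Δx·cos θ + Δy·sin θ)/dt = -1.0000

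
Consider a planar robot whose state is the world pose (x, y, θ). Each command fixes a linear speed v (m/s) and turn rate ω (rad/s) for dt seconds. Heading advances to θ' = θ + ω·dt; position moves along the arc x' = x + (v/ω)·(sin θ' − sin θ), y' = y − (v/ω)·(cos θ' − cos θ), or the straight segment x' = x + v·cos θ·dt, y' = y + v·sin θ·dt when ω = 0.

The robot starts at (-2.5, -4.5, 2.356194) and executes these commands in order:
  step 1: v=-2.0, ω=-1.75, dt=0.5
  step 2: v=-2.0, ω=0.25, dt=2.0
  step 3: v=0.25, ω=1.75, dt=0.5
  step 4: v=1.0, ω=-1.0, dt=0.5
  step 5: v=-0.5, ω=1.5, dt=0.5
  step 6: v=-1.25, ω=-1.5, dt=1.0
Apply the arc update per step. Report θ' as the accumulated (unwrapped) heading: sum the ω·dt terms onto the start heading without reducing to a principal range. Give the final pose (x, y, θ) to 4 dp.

(-1.0268, -9.8863, 1.6062)

step 1: θ'=1.4812 (R=1.1429) → pose (-2.1698, -5.4104, 1.4812)
step 2: θ'=1.9812 (R=-8.0000) → pose (-1.5376, -9.3180, 1.9812)
step 3: θ'=2.8562 (R=0.1429) → pose (-1.6284, -9.2380, 2.8562)
step 4: θ'=2.3562 (R=-1.0000) → pose (-2.0540, -8.9855, 2.3562)
step 5: θ'=3.1062 (R=-0.3333) → pose (-1.8301, -9.0829, 3.1062)
step 6: θ'=1.6062 (R=0.8333) → pose (-1.0268, -9.8863, 1.6062)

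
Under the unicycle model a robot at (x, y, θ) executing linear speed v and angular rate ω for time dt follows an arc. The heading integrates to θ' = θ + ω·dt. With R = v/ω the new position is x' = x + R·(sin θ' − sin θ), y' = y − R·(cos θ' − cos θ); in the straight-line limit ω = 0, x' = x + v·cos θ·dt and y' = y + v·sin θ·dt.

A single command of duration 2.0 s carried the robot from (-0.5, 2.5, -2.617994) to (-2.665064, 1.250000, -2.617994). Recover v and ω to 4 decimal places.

v = 1.2500, ω = 0.0000

Δθ = -2.617994 − -2.617994 = 0.000000
ω = Δθ/dt = 0.000000/2.0 = 0.0000
ω = 0 → v = (Δx·cos θ + Δy·sin θ)/dt = 1.2500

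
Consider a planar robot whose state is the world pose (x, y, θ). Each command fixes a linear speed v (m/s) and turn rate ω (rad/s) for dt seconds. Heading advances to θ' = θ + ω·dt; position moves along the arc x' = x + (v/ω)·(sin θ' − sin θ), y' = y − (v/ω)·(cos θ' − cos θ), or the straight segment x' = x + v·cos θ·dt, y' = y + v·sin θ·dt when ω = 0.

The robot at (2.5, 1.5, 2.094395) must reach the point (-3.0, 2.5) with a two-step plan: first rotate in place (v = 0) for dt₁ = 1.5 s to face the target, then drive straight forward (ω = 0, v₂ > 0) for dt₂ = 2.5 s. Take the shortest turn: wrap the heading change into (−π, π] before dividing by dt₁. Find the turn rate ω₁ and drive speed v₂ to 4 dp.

ω₁ = 0.5782, v₂ = 2.2361

heading to target = atan2(2.5−1.5, -3−2.5) = 2.9617
Δθ = wrap(2.9617 − 2.0944) = 0.8673; ω₁ = Δθ/dt₁ = 0.5782
distance = √((-3−2.5)² + (2.5−1.5)²) = 5.5902; v₂ = distance/dt₂ = 2.2361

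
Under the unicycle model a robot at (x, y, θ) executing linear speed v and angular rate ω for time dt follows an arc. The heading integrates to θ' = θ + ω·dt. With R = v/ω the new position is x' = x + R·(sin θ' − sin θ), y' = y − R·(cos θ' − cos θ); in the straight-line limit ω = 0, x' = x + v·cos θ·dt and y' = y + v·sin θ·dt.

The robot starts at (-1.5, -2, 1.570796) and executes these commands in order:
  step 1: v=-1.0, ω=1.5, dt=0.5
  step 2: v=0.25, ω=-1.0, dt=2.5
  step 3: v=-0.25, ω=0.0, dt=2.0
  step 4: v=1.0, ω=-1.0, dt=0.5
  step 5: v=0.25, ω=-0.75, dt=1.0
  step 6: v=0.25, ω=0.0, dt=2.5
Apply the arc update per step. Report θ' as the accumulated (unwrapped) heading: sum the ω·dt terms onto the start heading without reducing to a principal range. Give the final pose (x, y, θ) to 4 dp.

(-0.9269, -2.9859, -1.4292)

step 1: θ'=2.3208 (R=-0.6667) → pose (-1.3211, -2.4544, 2.3208)
step 2: θ'=-0.1792 (R=-0.2500) → pose (-1.0936, -2.0380, -0.1792)
step 3: θ'=-0.1792 (straight) → pose (-1.5856, -1.9489, -0.1792)
step 4: θ'=-0.6792 (R=-1.0000) → pose (-1.1357, -2.1548, -0.6792)
step 5: θ'=-1.4292 (R=-0.3333) → pose (-1.0151, -2.3671, -1.4292)
step 6: θ'=-1.4292 (straight) → pose (-0.9269, -2.9859, -1.4292)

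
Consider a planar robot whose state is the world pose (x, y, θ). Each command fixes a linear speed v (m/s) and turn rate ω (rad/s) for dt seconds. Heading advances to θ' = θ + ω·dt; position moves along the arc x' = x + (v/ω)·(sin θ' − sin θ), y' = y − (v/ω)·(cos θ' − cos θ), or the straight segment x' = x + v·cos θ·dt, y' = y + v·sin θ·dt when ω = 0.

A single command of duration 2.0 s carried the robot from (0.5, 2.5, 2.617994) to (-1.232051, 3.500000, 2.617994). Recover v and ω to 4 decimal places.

Δθ = 2.617994 − 2.617994 = 0.000000
ω = Δθ/dt = 0.000000/2.0 = 0.0000
ω = 0 → v = (Δx·cos θ + Δy·sin θ)/dt = 1.0000

v = 1.0000, ω = 0.0000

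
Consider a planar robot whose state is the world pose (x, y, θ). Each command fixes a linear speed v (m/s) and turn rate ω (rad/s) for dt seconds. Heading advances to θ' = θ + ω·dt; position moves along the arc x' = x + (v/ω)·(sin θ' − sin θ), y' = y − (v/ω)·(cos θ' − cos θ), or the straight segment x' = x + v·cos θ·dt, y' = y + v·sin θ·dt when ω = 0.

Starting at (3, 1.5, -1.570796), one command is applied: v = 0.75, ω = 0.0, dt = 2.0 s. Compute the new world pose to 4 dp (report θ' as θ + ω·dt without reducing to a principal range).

(3.0000, 0.0000, -1.5708)

θ' = -1.5708 + 0.0·2.0 = -1.5708
ω = 0 → straight: x' = 3 + 0.75·cos(-1.5708)·2.0 = 3.0000
y' = 1.5 + 0.75·sin(-1.5708)·2.0 = 0.0000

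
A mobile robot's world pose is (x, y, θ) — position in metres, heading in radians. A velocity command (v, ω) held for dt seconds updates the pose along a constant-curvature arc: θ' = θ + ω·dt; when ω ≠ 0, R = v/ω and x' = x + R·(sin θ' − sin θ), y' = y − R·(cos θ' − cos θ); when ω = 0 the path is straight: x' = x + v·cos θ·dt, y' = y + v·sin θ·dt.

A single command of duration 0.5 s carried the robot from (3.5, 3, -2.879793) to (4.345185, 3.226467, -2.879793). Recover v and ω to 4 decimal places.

v = -1.7500, ω = 0.0000

Δθ = -2.879793 − -2.879793 = 0.000000
ω = Δθ/dt = 0.000000/0.5 = 0.0000
ω = 0 → v = (Δx·cos θ + Δy·sin θ)/dt = -1.7500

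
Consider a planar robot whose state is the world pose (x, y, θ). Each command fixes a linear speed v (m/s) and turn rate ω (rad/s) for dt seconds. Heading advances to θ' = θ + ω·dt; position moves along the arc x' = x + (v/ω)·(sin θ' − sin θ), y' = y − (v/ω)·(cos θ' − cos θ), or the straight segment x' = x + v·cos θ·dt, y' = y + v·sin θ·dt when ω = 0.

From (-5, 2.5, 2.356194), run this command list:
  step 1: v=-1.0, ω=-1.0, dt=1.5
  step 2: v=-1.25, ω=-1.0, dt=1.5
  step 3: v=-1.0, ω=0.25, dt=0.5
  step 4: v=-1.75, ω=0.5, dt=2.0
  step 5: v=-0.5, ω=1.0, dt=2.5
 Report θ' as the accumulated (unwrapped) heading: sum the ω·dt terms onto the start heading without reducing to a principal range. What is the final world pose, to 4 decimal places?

step 1: θ'=0.8562 (R=1.0000) → pose (-4.9518, 1.1376, 0.8562)
step 2: θ'=-0.6438 (R=1.2500) → pose (-6.6463, 0.9570, -0.6438)
step 3: θ'=-0.5188 (R=-4.0000) → pose (-7.0639, 1.2313, -0.5188)
step 4: θ'=0.4812 (R=-3.5000) → pose (-10.4192, 1.2944, 0.4812)
step 5: θ'=2.9812 (R=-0.5000) → pose (-10.2677, 0.3576, 2.9812)

(-10.2677, 0.3576, 2.9812)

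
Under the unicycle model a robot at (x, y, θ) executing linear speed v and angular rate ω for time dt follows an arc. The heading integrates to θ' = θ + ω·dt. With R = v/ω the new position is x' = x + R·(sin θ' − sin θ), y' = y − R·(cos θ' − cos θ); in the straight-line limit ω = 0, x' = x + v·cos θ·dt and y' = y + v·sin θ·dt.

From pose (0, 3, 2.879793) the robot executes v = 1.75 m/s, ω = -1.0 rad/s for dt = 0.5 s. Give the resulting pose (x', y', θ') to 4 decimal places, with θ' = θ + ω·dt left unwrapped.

θ' = 2.8798 + -1.0·0.5 = 2.3798
R = v/ω = 1.75/-1.0 = -1.7500
x' = 0 + -1.7500·(sin 2.3798 − sin 2.8798) = -0.7550
y' = 3 − -1.7500·(cos 2.3798 − cos 2.8798) = 3.4241

(-0.7550, 3.4241, 2.3798)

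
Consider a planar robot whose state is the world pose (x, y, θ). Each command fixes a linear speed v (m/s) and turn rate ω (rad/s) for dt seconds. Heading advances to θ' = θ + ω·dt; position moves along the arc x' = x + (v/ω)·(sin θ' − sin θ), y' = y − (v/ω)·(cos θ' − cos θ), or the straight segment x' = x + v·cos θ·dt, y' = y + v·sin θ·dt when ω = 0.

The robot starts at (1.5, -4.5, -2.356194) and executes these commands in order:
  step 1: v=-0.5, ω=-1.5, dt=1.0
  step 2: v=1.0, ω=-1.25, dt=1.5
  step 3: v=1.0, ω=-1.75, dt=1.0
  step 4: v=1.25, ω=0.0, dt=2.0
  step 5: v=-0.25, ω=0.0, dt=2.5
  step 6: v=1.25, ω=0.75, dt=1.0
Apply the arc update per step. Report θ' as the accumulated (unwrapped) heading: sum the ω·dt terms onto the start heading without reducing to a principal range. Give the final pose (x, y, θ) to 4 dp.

(4.4039, -6.1183, -6.7312)

step 1: θ'=-3.8562 (R=0.3333) → pose (1.9541, -4.4839, -3.8562)
step 2: θ'=-5.7312 (R=-0.8000) → pose (2.0589, -3.1984, -5.7312)
step 3: θ'=-7.4812 (R=-0.5714) → pose (2.8907, -3.4769, -7.4812)
step 4: θ'=-7.4812 (straight) → pose (3.8012, -5.8052, -7.4812)
step 5: θ'=-7.4812 (straight) → pose (3.5736, -5.2231, -7.4812)
step 6: θ'=-6.7312 (R=1.6667) → pose (4.4039, -6.1183, -6.7312)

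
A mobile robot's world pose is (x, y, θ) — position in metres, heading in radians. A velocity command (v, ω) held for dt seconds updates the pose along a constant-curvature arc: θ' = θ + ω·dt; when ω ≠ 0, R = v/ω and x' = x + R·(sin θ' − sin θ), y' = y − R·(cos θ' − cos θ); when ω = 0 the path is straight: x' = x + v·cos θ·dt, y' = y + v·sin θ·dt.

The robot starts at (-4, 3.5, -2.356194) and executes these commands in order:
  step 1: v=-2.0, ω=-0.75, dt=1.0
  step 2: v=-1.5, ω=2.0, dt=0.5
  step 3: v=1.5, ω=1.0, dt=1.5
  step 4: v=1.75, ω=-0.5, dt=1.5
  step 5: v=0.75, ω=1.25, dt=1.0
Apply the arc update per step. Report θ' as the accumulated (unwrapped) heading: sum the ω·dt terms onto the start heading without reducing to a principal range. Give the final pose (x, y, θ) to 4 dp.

step 1: θ'=-3.1062 (R=2.6667) → pose (-2.2088, 4.2794, -3.1062)
step 2: θ'=-2.1062 (R=-0.7500) → pose (-1.5903, 4.6463, -2.1062)
step 3: θ'=-0.6062 (R=1.5000) → pose (-1.1548, 2.6483, -0.6062)
step 4: θ'=-1.3562 (R=-3.5000) → pose (0.2708, 0.5172, -1.3562)
step 5: θ'=-0.1062 (R=0.6000) → pose (0.7935, 0.0484, -0.1062)

(0.7935, 0.0484, -0.1062)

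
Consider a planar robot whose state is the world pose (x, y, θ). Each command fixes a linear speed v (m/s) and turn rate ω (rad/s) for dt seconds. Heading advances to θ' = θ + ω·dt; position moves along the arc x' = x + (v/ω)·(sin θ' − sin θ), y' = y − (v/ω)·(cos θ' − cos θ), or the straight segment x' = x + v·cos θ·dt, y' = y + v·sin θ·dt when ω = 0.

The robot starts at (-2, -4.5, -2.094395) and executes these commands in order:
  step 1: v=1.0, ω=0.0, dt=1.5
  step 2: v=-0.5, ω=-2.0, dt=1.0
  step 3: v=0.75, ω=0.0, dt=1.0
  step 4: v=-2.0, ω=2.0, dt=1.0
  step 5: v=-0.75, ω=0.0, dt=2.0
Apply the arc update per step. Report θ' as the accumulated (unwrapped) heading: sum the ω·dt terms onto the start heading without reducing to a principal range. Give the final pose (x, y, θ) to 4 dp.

(-0.3332, -3.7895, -2.0944)

step 1: θ'=-2.0944 (straight) → pose (-2.7500, -5.7990, -2.0944)
step 2: θ'=-4.0944 (R=0.2500) → pose (-2.3297, -5.7792, -4.0944)
step 3: θ'=-4.0944 (straight) → pose (-2.7643, -5.1679, -4.0944)
step 4: θ'=-2.0944 (R=-1.0000) → pose (-1.0832, -5.0885, -2.0944)
step 5: θ'=-2.0944 (straight) → pose (-0.3332, -3.7895, -2.0944)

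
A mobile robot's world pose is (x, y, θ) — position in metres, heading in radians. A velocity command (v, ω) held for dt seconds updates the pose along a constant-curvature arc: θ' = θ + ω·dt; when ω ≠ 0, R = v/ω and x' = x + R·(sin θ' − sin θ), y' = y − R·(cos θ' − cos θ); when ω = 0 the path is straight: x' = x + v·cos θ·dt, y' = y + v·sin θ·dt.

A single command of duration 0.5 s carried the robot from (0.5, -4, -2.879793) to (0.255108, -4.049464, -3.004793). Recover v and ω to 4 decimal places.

Δθ = -3.004793 − -2.879793 = -0.125000
ω = Δθ/dt = -0.125000/0.5 = -0.2500
R = Δx/(sin θ' − sin θ) = -2.0000
v = R·ω = -2.0000·-0.2500 = 0.5000

v = 0.5000, ω = -0.2500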